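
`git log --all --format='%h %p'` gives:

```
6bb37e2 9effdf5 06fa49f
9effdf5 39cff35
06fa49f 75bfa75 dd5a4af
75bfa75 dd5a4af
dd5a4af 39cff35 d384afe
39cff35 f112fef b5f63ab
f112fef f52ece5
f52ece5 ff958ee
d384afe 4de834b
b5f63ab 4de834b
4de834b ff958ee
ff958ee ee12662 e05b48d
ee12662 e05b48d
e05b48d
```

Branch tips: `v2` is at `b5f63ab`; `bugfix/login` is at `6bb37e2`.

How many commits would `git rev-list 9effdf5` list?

9

Walking parent pointers from 9effdf5: reachable set = {39cff35, 4de834b, 9effdf5, b5f63ab, e05b48d, ee12662, f112fef, f52ece5, ff958ee}.
That is 9 commits.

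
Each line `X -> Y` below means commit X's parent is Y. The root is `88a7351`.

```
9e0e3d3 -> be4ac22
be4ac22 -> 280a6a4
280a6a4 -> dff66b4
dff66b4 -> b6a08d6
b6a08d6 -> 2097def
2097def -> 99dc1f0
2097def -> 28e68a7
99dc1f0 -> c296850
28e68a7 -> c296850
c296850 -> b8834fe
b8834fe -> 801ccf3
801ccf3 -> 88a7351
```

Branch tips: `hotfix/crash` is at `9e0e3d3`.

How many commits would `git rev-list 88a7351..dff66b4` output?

Reachable from dff66b4: {2097def, 28e68a7, 801ccf3, 88a7351, 99dc1f0, b6a08d6, b8834fe, c296850, dff66b4}.
Reachable from 88a7351: {88a7351}.
In dff66b4's history but not 88a7351's: {2097def, 28e68a7, 801ccf3, 99dc1f0, b6a08d6, b8834fe, c296850, dff66b4} — 8 commits.

8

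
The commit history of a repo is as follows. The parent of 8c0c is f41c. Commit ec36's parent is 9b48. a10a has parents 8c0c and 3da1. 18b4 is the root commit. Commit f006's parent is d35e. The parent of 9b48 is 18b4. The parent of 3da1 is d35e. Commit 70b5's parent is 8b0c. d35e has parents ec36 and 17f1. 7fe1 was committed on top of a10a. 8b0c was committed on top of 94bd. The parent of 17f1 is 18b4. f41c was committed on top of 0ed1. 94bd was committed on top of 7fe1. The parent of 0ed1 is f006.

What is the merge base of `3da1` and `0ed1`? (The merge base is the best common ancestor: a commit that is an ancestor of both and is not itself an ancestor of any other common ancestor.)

Ancestors of 3da1: {17f1, 18b4, 3da1, 9b48, d35e, ec36}.
Ancestors of 0ed1: {0ed1, 17f1, 18b4, 9b48, d35e, ec36, f006}.
Common ancestors: {17f1, 18b4, 9b48, d35e, ec36}.
Among these, d35e is not an ancestor of any other common ancestor — it is the merge base.

d35e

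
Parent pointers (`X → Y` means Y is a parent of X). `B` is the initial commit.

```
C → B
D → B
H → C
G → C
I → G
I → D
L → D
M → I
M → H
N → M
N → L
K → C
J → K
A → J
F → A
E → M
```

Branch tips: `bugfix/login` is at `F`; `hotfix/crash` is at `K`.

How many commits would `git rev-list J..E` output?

Reachable from E: {B, C, D, E, G, H, I, M}.
Reachable from J: {B, C, J, K}.
In E's history but not J's: {D, E, G, H, I, M} — 6 commits.

6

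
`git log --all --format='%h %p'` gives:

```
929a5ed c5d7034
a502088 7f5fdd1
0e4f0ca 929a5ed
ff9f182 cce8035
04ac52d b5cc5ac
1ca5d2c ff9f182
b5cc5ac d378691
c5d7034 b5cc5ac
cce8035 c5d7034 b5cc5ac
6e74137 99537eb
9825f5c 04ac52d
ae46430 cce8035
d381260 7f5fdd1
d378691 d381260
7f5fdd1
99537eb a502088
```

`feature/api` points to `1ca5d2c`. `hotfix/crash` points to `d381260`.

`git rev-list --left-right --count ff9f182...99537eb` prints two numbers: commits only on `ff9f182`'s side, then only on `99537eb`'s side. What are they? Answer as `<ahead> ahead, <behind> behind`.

6 ahead, 2 behind

Reachable from ff9f182: {7f5fdd1, b5cc5ac, c5d7034, cce8035, d378691, d381260, ff9f182}.
Reachable from 99537eb: {7f5fdd1, 99537eb, a502088}.
Only in ff9f182's history (ahead): {b5cc5ac, c5d7034, cce8035, d378691, d381260, ff9f182} — 6.
Only in 99537eb's history (behind): {99537eb, a502088} — 2.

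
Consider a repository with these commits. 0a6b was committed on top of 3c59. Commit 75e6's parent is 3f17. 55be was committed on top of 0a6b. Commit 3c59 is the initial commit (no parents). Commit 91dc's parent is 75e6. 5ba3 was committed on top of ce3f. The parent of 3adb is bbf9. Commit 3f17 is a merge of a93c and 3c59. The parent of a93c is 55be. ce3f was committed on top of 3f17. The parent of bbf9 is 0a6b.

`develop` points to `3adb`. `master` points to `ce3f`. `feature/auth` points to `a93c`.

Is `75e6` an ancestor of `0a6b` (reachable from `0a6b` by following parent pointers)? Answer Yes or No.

No

Ancestors of 0a6b: {0a6b, 3c59}.
75e6 is not in that set, so it is not an ancestor of 0a6b.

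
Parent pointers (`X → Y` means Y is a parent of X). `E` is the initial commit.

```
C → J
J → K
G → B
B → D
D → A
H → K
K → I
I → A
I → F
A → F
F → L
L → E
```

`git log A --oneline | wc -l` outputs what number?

4

Walking parent pointers from A: reachable set = {A, E, F, L}.
That is 4 commits.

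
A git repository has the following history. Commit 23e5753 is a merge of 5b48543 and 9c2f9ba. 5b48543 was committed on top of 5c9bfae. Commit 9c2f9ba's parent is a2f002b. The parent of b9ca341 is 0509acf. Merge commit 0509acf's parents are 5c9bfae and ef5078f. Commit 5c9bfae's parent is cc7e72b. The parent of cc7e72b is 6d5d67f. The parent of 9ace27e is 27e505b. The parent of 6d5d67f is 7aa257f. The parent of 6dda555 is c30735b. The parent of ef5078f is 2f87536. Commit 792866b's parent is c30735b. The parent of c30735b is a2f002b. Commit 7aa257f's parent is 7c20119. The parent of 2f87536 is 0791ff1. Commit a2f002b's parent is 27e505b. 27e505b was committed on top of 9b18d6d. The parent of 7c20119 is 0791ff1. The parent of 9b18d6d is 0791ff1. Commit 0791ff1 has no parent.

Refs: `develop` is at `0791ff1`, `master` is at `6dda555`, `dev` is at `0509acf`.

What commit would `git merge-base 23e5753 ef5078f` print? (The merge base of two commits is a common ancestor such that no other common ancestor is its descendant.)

0791ff1

Ancestors of 23e5753: {0791ff1, 23e5753, 27e505b, 5b48543, 5c9bfae, 6d5d67f, 7aa257f, 7c20119, 9b18d6d, 9c2f9ba, a2f002b, cc7e72b}.
Ancestors of ef5078f: {0791ff1, 2f87536, ef5078f}.
Common ancestors: {0791ff1}.
The only common ancestor is 0791ff1, so it is the merge base.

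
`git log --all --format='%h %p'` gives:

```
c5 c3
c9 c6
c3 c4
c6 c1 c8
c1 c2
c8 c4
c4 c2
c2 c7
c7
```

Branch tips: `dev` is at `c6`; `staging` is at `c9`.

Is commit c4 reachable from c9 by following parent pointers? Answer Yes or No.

Yes

Ancestors of c9 (commits reachable by following parents): {c1, c2, c4, c6, c7, c8, c9}.
c4 is in that set, so it is an ancestor of c9.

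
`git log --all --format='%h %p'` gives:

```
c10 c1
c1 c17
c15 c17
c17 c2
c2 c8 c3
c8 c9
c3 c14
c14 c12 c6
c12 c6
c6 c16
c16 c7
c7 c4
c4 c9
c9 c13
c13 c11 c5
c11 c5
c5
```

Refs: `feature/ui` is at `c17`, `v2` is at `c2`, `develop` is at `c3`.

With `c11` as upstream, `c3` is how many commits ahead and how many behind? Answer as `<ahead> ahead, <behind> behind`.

Reachable from c3: {c11, c12, c13, c14, c16, c3, c4, c5, c6, c7, c9}.
Reachable from c11: {c11, c5}.
Only in c3's history (ahead): {c12, c13, c14, c16, c3, c4, c6, c7, c9} — 9.
Only in c11's history (behind): {} — 0.

9 ahead, 0 behind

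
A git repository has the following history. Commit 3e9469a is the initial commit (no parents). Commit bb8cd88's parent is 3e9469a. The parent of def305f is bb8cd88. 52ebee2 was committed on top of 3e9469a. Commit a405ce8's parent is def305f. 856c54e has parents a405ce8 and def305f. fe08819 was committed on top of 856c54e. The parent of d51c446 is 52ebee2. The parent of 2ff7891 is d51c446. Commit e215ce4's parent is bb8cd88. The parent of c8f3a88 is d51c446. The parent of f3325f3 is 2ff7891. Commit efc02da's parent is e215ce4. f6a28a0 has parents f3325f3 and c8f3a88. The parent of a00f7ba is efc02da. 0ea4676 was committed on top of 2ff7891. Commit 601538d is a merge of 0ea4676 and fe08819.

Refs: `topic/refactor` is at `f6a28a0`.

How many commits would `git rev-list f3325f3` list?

Walking parent pointers from f3325f3: reachable set = {2ff7891, 3e9469a, 52ebee2, d51c446, f3325f3}.
That is 5 commits.

5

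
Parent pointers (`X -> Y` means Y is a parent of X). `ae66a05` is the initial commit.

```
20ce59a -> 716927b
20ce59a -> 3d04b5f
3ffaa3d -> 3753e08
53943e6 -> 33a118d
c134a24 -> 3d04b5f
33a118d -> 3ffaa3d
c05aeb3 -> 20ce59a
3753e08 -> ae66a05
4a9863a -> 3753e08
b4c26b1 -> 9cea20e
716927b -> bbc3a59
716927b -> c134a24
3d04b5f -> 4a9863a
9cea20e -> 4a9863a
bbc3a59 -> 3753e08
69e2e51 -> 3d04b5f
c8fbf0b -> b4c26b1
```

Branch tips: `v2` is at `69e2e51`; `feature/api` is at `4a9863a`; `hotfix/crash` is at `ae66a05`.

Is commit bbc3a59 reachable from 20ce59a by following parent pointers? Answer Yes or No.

Ancestors of 20ce59a (commits reachable by following parents): {20ce59a, 3753e08, 3d04b5f, 4a9863a, 716927b, ae66a05, bbc3a59, c134a24}.
bbc3a59 is in that set, so it is an ancestor of 20ce59a.

Yes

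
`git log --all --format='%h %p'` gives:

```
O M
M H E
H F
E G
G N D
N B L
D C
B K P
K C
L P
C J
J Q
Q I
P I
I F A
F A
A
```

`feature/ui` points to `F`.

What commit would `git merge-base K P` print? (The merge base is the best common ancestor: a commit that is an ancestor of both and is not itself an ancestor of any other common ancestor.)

Ancestors of K: {A, C, F, I, J, K, Q}.
Ancestors of P: {A, F, I, P}.
Common ancestors: {A, F, I}.
Among these, I is not an ancestor of any other common ancestor — it is the merge base.

I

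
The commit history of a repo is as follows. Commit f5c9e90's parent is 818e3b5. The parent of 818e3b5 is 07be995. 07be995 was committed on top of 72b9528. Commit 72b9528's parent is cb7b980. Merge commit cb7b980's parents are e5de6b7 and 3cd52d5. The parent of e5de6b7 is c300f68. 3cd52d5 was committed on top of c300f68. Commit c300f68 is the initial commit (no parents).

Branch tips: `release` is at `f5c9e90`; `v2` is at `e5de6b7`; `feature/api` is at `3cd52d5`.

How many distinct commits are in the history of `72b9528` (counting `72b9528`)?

Walking parent pointers from 72b9528: reachable set = {3cd52d5, 72b9528, c300f68, cb7b980, e5de6b7}.
That is 5 commits.

5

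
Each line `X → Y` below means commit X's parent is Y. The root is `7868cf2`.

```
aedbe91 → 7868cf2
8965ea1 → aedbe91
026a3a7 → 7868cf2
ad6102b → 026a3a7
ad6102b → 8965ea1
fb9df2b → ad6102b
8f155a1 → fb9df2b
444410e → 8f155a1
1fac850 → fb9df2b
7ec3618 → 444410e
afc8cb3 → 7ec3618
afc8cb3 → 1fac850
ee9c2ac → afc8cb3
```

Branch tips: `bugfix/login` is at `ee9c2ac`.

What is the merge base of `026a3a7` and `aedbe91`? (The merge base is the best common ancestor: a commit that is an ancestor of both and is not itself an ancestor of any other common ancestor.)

Ancestors of 026a3a7: {026a3a7, 7868cf2}.
Ancestors of aedbe91: {7868cf2, aedbe91}.
Common ancestors: {7868cf2}.
The only common ancestor is 7868cf2, so it is the merge base.

7868cf2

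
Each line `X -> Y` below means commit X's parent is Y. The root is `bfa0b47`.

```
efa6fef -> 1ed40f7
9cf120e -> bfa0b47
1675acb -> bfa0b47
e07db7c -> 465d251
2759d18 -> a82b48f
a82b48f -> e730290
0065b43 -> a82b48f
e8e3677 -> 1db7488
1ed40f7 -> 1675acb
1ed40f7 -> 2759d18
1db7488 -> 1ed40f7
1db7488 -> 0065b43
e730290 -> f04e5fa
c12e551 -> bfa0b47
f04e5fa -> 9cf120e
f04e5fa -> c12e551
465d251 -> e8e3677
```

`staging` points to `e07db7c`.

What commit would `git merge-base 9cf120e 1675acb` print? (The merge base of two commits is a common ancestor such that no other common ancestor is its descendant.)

bfa0b47

Ancestors of 9cf120e: {9cf120e, bfa0b47}.
Ancestors of 1675acb: {1675acb, bfa0b47}.
Common ancestors: {bfa0b47}.
The only common ancestor is bfa0b47, so it is the merge base.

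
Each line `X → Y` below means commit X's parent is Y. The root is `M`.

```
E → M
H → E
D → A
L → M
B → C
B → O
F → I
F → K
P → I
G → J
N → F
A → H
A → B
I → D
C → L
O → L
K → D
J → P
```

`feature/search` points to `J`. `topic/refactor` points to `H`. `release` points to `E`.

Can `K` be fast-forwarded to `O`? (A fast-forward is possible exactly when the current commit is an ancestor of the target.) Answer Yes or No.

No

A fast-forward from K to O is possible iff K is an ancestor of O.
Ancestors of O: {L, M, O}.
K is not among them, so fast-forward is not possible.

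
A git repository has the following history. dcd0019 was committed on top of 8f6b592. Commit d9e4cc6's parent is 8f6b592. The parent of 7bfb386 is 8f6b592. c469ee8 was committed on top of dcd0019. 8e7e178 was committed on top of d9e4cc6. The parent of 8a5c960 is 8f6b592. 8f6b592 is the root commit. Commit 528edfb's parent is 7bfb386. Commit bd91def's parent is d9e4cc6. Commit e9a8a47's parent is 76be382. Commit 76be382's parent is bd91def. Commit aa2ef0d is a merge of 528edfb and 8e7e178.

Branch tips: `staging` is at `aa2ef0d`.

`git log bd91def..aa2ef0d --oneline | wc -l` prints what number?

4

Reachable from aa2ef0d: {528edfb, 7bfb386, 8e7e178, 8f6b592, aa2ef0d, d9e4cc6}.
Reachable from bd91def: {8f6b592, bd91def, d9e4cc6}.
In aa2ef0d's history but not bd91def's: {528edfb, 7bfb386, 8e7e178, aa2ef0d} — 4 commits.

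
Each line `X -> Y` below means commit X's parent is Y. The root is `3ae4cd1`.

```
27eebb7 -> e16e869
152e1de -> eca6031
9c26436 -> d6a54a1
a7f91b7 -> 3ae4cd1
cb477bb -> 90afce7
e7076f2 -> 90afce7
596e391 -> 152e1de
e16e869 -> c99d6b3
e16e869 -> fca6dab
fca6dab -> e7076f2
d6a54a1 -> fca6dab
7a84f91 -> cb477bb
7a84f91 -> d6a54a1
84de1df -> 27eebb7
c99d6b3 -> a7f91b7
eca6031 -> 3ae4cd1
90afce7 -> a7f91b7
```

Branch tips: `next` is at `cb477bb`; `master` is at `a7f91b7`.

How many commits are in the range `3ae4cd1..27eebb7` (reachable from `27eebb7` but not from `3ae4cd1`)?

Reachable from 27eebb7: {27eebb7, 3ae4cd1, 90afce7, a7f91b7, c99d6b3, e16e869, e7076f2, fca6dab}.
Reachable from 3ae4cd1: {3ae4cd1}.
In 27eebb7's history but not 3ae4cd1's: {27eebb7, 90afce7, a7f91b7, c99d6b3, e16e869, e7076f2, fca6dab} — 7 commits.

7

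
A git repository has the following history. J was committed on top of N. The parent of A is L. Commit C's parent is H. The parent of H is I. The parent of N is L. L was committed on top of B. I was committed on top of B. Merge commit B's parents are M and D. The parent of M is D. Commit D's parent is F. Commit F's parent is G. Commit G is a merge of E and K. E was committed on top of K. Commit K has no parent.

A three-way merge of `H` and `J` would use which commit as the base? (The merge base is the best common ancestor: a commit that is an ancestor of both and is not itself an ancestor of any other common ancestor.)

Ancestors of H: {B, D, E, F, G, H, I, K, M}.
Ancestors of J: {B, D, E, F, G, J, K, L, M, N}.
Common ancestors: {B, D, E, F, G, K, M}.
Among these, B is not an ancestor of any other common ancestor — it is the merge base.

B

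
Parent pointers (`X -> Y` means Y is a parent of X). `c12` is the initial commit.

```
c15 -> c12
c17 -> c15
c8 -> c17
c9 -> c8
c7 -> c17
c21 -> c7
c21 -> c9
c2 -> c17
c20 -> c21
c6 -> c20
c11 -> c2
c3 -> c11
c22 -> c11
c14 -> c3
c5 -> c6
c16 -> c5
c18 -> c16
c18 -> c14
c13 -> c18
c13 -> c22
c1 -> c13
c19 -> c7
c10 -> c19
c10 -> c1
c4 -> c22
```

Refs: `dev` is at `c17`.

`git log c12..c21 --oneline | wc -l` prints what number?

Reachable from c21: {c12, c15, c17, c21, c7, c8, c9}.
Reachable from c12: {c12}.
In c21's history but not c12's: {c15, c17, c21, c7, c8, c9} — 6 commits.

6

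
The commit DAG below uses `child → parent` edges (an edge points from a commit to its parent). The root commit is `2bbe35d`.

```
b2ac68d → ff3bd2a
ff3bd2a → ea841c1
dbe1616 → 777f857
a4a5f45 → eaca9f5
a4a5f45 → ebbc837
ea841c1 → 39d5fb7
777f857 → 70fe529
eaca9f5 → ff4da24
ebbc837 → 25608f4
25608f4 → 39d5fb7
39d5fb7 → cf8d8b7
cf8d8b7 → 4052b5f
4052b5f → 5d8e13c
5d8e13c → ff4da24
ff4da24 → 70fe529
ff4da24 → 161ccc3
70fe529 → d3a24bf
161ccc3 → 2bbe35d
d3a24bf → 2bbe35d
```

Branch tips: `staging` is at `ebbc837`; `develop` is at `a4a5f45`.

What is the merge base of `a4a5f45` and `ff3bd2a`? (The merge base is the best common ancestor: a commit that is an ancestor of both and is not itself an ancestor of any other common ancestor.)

Ancestors of a4a5f45: {161ccc3, 25608f4, 2bbe35d, 39d5fb7, 4052b5f, 5d8e13c, 70fe529, a4a5f45, cf8d8b7, d3a24bf, eaca9f5, ebbc837, ff4da24}.
Ancestors of ff3bd2a: {161ccc3, 2bbe35d, 39d5fb7, 4052b5f, 5d8e13c, 70fe529, cf8d8b7, d3a24bf, ea841c1, ff3bd2a, ff4da24}.
Common ancestors: {161ccc3, 2bbe35d, 39d5fb7, 4052b5f, 5d8e13c, 70fe529, cf8d8b7, d3a24bf, ff4da24}.
Among these, 39d5fb7 is not an ancestor of any other common ancestor — it is the merge base.

39d5fb7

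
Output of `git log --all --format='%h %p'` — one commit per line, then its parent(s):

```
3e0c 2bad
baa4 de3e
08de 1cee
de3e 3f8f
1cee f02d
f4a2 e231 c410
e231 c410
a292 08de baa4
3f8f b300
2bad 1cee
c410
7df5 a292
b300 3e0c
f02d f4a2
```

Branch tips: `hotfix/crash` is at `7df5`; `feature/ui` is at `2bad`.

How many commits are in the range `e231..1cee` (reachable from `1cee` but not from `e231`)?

Reachable from 1cee: {1cee, c410, e231, f02d, f4a2}.
Reachable from e231: {c410, e231}.
In 1cee's history but not e231's: {1cee, f02d, f4a2} — 3 commits.

3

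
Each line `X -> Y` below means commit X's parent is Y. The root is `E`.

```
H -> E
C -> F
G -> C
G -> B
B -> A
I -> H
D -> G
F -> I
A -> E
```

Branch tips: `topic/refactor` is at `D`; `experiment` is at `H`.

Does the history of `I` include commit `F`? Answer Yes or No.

No

Ancestors of I: {E, H, I}.
F is not in that set, so it is not an ancestor of I.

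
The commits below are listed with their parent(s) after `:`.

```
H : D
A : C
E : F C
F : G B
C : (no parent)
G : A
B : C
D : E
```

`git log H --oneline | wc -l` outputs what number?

Walking parent pointers from H: reachable set = {A, B, C, D, E, F, G, H}.
That is 8 commits.

8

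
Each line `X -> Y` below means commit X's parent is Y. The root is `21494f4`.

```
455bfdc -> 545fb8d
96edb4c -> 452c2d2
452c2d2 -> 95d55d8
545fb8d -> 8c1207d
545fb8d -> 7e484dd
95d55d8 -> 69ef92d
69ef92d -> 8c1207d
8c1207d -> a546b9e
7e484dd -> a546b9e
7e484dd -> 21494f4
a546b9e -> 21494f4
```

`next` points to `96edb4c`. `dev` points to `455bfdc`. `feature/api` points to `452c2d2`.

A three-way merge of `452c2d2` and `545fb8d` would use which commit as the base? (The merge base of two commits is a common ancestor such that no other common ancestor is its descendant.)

8c1207d

Ancestors of 452c2d2: {21494f4, 452c2d2, 69ef92d, 8c1207d, 95d55d8, a546b9e}.
Ancestors of 545fb8d: {21494f4, 545fb8d, 7e484dd, 8c1207d, a546b9e}.
Common ancestors: {21494f4, 8c1207d, a546b9e}.
Among these, 8c1207d is not an ancestor of any other common ancestor — it is the merge base.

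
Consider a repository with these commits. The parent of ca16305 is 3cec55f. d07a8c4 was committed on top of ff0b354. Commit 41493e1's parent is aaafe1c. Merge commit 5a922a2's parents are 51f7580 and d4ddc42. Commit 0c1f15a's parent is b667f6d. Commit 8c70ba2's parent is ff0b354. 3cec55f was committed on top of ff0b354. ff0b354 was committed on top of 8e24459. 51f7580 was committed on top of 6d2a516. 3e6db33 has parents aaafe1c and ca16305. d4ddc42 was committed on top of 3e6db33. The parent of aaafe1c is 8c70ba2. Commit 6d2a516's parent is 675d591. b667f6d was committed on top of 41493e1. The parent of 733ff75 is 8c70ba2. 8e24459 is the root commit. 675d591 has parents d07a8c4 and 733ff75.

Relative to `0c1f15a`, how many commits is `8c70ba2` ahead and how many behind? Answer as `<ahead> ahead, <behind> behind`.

Reachable from 8c70ba2: {8c70ba2, 8e24459, ff0b354}.
Reachable from 0c1f15a: {0c1f15a, 41493e1, 8c70ba2, 8e24459, aaafe1c, b667f6d, ff0b354}.
Only in 8c70ba2's history (ahead): {} — 0.
Only in 0c1f15a's history (behind): {0c1f15a, 41493e1, aaafe1c, b667f6d} — 4.

0 ahead, 4 behind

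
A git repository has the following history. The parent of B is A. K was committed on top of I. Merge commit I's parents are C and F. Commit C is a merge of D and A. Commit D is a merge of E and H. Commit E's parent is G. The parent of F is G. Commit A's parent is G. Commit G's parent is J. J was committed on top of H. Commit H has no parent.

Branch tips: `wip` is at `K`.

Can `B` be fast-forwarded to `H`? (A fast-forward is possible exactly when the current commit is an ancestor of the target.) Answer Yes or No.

No

A fast-forward from B to H is possible iff B is an ancestor of H.
Ancestors of H: {H}.
B is not among them, so fast-forward is not possible.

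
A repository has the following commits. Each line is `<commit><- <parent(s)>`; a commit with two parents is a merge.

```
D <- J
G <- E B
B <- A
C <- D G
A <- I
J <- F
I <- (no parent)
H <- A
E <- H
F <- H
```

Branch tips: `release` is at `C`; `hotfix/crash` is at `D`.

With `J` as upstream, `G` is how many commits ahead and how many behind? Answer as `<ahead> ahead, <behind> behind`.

Reachable from G: {A, B, E, G, H, I}.
Reachable from J: {A, F, H, I, J}.
Only in G's history (ahead): {B, E, G} — 3.
Only in J's history (behind): {F, J} — 2.

3 ahead, 2 behind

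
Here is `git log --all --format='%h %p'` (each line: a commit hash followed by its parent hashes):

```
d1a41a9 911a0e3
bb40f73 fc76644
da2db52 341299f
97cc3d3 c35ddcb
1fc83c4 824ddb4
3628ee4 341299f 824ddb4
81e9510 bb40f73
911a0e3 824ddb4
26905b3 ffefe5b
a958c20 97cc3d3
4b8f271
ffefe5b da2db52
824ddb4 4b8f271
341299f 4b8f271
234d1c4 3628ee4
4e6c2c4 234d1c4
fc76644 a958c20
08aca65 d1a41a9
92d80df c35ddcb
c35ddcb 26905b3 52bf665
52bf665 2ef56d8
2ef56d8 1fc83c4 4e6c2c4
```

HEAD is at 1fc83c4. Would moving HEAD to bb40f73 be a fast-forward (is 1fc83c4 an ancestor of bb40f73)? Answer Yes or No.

A fast-forward from 1fc83c4 to bb40f73 is possible iff 1fc83c4 is an ancestor of bb40f73.
Ancestors of bb40f73: {1fc83c4, 234d1c4, 26905b3, 2ef56d8, 341299f, 3628ee4, 4b8f271, 4e6c2c4, 52bf665, 824ddb4, 97cc3d3, a958c20, bb40f73, c35ddcb, da2db52, fc76644, ffefe5b}.
1fc83c4 is among them, so fast-forward is possible.

Yes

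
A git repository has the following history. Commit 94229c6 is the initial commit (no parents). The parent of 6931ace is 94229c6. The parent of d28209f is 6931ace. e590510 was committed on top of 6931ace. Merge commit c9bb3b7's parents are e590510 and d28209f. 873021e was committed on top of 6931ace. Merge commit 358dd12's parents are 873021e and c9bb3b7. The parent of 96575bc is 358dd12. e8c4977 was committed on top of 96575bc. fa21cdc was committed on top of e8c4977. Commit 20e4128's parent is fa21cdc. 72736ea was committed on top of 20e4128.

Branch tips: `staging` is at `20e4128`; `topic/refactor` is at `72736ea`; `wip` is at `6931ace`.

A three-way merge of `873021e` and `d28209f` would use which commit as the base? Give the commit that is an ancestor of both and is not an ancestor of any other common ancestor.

Ancestors of 873021e: {6931ace, 873021e, 94229c6}.
Ancestors of d28209f: {6931ace, 94229c6, d28209f}.
Common ancestors: {6931ace, 94229c6}.
Among these, 6931ace is not an ancestor of any other common ancestor — it is the merge base.

6931ace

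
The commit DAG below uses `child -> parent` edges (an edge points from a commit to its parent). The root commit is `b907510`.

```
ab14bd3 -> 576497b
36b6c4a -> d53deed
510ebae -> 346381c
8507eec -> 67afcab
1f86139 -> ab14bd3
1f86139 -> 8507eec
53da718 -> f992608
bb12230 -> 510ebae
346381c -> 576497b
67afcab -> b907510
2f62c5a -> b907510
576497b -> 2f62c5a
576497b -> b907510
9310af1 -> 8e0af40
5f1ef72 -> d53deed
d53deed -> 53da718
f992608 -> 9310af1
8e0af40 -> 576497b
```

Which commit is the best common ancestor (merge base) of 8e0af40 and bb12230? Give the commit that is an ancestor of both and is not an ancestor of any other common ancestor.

Ancestors of 8e0af40: {2f62c5a, 576497b, 8e0af40, b907510}.
Ancestors of bb12230: {2f62c5a, 346381c, 510ebae, 576497b, b907510, bb12230}.
Common ancestors: {2f62c5a, 576497b, b907510}.
Among these, 576497b is not an ancestor of any other common ancestor — it is the merge base.

576497b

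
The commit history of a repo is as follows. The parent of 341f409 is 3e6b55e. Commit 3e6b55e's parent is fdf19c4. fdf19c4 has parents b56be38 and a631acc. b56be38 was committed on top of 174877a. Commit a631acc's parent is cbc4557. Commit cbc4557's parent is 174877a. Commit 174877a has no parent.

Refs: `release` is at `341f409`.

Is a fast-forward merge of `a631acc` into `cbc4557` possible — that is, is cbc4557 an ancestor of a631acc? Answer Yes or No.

Yes

A fast-forward from cbc4557 to a631acc is possible iff cbc4557 is an ancestor of a631acc.
Ancestors of a631acc: {174877a, a631acc, cbc4557}.
cbc4557 is among them, so fast-forward is possible.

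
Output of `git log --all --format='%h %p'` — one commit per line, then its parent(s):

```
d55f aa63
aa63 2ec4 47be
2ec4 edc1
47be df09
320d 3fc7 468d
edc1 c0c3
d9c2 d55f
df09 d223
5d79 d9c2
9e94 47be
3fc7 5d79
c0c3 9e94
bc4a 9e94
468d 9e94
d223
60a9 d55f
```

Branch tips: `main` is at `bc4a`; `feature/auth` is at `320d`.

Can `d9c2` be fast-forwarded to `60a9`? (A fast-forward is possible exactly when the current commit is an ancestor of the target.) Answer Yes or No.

A fast-forward from d9c2 to 60a9 is possible iff d9c2 is an ancestor of 60a9.
Ancestors of 60a9: {2ec4, 47be, 60a9, 9e94, aa63, c0c3, d223, d55f, df09, edc1}.
d9c2 is not among them, so fast-forward is not possible.

No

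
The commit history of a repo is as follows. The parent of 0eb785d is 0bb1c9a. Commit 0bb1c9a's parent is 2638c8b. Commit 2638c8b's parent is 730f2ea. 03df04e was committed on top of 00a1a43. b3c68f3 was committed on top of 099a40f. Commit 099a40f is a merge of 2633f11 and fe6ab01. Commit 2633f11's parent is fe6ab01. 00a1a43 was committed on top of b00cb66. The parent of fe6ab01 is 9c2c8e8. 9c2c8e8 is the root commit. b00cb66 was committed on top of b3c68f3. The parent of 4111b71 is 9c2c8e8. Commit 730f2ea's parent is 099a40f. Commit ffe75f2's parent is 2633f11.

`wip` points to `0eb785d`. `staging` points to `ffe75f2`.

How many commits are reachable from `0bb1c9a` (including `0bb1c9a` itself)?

7

Walking parent pointers from 0bb1c9a: reachable set = {099a40f, 0bb1c9a, 2633f11, 2638c8b, 730f2ea, 9c2c8e8, fe6ab01}.
That is 7 commits.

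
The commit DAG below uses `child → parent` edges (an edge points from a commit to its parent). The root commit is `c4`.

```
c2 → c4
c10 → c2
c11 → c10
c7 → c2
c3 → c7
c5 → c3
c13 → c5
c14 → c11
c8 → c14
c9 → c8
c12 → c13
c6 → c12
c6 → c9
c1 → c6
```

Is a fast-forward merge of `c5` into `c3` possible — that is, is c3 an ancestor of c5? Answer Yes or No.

Yes

A fast-forward from c3 to c5 is possible iff c3 is an ancestor of c5.
Ancestors of c5: {c2, c3, c4, c5, c7}.
c3 is among them, so fast-forward is possible.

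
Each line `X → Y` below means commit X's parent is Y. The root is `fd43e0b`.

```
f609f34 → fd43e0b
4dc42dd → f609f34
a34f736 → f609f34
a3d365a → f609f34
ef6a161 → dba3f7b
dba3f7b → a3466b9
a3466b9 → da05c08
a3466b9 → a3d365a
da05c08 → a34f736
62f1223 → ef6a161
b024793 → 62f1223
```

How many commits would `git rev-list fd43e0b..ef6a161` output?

Reachable from ef6a161: {a3466b9, a34f736, a3d365a, da05c08, dba3f7b, ef6a161, f609f34, fd43e0b}.
Reachable from fd43e0b: {fd43e0b}.
In ef6a161's history but not fd43e0b's: {a3466b9, a34f736, a3d365a, da05c08, dba3f7b, ef6a161, f609f34} — 7 commits.

7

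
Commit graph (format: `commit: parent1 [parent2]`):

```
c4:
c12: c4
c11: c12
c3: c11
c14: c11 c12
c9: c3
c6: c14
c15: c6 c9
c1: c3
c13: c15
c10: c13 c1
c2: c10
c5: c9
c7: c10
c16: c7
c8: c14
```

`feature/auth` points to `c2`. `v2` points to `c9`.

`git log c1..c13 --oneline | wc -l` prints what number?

5

Reachable from c13: {c11, c12, c13, c14, c15, c3, c4, c6, c9}.
Reachable from c1: {c1, c11, c12, c3, c4}.
In c13's history but not c1's: {c13, c14, c15, c6, c9} — 5 commits.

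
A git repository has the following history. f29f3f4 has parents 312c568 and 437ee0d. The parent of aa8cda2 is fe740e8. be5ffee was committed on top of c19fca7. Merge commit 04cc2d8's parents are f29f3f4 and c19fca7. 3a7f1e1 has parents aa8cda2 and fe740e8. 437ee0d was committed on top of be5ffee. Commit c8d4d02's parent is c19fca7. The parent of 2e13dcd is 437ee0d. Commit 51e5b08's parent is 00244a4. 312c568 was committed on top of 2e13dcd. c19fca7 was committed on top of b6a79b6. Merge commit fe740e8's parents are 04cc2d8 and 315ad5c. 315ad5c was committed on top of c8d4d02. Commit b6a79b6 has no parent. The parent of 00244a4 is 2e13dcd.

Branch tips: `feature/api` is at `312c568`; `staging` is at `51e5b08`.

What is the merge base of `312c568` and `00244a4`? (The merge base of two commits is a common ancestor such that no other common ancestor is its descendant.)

Ancestors of 312c568: {2e13dcd, 312c568, 437ee0d, b6a79b6, be5ffee, c19fca7}.
Ancestors of 00244a4: {00244a4, 2e13dcd, 437ee0d, b6a79b6, be5ffee, c19fca7}.
Common ancestors: {2e13dcd, 437ee0d, b6a79b6, be5ffee, c19fca7}.
Among these, 2e13dcd is not an ancestor of any other common ancestor — it is the merge base.

2e13dcd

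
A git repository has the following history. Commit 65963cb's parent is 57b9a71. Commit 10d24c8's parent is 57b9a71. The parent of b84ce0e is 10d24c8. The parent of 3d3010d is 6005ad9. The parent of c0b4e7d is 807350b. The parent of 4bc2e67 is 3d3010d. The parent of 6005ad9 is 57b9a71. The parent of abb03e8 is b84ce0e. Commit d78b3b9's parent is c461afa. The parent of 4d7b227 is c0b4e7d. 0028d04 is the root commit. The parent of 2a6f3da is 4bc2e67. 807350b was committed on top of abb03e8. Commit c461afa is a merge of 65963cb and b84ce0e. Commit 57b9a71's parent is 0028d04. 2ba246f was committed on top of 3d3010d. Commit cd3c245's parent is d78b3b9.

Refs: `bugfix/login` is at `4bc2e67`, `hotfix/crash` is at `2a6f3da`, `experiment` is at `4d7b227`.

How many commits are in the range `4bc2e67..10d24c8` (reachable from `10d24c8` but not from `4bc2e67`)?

Reachable from 10d24c8: {0028d04, 10d24c8, 57b9a71}.
Reachable from 4bc2e67: {0028d04, 3d3010d, 4bc2e67, 57b9a71, 6005ad9}.
In 10d24c8's history but not 4bc2e67's: {10d24c8} — 1 commit.

1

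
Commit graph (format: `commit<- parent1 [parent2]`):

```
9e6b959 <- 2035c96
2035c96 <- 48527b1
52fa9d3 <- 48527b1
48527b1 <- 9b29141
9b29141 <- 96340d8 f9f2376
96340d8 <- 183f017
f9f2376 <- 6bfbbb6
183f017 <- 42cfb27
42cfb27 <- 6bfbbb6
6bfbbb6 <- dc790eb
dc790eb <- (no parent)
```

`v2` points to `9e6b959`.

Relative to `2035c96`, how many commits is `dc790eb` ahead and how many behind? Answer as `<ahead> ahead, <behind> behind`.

Reachable from dc790eb: {dc790eb}.
Reachable from 2035c96: {183f017, 2035c96, 42cfb27, 48527b1, 6bfbbb6, 96340d8, 9b29141, dc790eb, f9f2376}.
Only in dc790eb's history (ahead): {} — 0.
Only in 2035c96's history (behind): {183f017, 2035c96, 42cfb27, 48527b1, 6bfbbb6, 96340d8, 9b29141, f9f2376} — 8.

0 ahead, 8 behind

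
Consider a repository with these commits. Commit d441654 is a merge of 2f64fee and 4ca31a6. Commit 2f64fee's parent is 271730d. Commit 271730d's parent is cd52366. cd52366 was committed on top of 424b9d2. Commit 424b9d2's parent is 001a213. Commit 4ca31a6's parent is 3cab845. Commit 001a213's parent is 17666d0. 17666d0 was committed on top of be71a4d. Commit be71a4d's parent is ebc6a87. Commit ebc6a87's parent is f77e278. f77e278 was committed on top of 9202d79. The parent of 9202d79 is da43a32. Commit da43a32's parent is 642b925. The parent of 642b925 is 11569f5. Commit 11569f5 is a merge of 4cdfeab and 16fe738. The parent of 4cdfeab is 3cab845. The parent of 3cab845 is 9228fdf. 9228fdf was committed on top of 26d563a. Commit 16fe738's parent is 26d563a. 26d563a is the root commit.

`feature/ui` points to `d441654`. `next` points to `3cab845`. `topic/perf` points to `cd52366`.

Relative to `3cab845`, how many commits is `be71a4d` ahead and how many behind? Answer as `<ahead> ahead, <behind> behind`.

Reachable from be71a4d: {11569f5, 16fe738, 26d563a, 3cab845, 4cdfeab, 642b925, 9202d79, 9228fdf, be71a4d, da43a32, ebc6a87, f77e278}.
Reachable from 3cab845: {26d563a, 3cab845, 9228fdf}.
Only in be71a4d's history (ahead): {11569f5, 16fe738, 4cdfeab, 642b925, 9202d79, be71a4d, da43a32, ebc6a87, f77e278} — 9.
Only in 3cab845's history (behind): {} — 0.

9 ahead, 0 behind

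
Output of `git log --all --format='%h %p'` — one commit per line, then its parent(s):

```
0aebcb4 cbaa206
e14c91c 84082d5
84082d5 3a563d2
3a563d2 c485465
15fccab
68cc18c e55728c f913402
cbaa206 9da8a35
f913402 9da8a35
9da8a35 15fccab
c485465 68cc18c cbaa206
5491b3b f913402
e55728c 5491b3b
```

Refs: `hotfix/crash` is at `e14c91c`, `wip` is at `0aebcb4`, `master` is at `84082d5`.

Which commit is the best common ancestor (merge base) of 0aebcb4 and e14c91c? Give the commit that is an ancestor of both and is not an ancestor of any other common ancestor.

Ancestors of 0aebcb4: {0aebcb4, 15fccab, 9da8a35, cbaa206}.
Ancestors of e14c91c: {15fccab, 3a563d2, 5491b3b, 68cc18c, 84082d5, 9da8a35, c485465, cbaa206, e14c91c, e55728c, f913402}.
Common ancestors: {15fccab, 9da8a35, cbaa206}.
Among these, cbaa206 is not an ancestor of any other common ancestor — it is the merge base.

cbaa206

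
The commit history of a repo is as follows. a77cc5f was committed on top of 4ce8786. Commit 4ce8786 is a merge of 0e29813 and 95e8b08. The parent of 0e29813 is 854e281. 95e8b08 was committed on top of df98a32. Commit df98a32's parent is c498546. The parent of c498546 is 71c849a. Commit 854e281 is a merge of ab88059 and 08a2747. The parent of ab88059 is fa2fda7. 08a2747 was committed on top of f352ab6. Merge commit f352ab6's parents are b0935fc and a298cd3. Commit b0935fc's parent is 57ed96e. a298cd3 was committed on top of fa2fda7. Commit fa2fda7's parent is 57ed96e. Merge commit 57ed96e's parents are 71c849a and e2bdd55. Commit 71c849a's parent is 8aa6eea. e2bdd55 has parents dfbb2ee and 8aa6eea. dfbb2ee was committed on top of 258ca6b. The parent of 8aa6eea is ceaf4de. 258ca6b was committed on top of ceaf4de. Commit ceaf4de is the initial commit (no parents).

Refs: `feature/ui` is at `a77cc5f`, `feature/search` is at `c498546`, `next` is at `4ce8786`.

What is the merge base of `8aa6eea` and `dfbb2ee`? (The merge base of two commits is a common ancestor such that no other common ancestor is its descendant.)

ceaf4de

Ancestors of 8aa6eea: {8aa6eea, ceaf4de}.
Ancestors of dfbb2ee: {258ca6b, ceaf4de, dfbb2ee}.
Common ancestors: {ceaf4de}.
The only common ancestor is ceaf4de, so it is the merge base.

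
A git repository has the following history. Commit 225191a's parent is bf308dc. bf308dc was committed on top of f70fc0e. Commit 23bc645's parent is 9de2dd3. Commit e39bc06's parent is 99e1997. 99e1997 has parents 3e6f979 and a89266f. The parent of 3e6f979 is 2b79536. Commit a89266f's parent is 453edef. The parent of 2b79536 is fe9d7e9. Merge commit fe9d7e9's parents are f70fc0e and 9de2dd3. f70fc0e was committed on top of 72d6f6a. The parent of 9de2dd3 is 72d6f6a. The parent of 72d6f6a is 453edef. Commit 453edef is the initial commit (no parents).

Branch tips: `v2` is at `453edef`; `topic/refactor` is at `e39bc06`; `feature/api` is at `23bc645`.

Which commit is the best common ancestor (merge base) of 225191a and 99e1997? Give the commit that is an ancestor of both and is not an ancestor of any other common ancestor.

f70fc0e

Ancestors of 225191a: {225191a, 453edef, 72d6f6a, bf308dc, f70fc0e}.
Ancestors of 99e1997: {2b79536, 3e6f979, 453edef, 72d6f6a, 99e1997, 9de2dd3, a89266f, f70fc0e, fe9d7e9}.
Common ancestors: {453edef, 72d6f6a, f70fc0e}.
Among these, f70fc0e is not an ancestor of any other common ancestor — it is the merge base.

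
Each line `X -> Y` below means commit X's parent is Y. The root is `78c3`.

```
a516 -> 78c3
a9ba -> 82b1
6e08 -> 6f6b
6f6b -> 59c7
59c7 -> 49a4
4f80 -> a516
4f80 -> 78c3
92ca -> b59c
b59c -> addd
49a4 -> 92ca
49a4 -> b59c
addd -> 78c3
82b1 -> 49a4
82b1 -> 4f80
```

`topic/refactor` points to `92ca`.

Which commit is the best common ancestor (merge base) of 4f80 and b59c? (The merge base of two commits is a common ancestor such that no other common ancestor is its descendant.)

Ancestors of 4f80: {4f80, 78c3, a516}.
Ancestors of b59c: {78c3, addd, b59c}.
Common ancestors: {78c3}.
The only common ancestor is 78c3, so it is the merge base.

78c3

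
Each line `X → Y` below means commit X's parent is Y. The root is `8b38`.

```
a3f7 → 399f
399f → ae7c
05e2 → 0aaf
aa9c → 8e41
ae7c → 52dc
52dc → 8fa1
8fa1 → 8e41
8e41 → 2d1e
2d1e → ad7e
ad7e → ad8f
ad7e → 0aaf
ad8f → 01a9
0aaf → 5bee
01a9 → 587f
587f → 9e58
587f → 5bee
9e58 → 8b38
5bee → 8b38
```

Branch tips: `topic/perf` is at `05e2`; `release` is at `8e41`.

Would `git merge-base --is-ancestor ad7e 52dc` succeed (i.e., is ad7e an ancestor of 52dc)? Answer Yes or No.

Yes

Ancestors of 52dc (commits reachable by following parents): {01a9, 0aaf, 2d1e, 52dc, 587f, 5bee, 8b38, 8e41, 8fa1, 9e58, ad7e, ad8f}.
ad7e is in that set, so it is an ancestor of 52dc.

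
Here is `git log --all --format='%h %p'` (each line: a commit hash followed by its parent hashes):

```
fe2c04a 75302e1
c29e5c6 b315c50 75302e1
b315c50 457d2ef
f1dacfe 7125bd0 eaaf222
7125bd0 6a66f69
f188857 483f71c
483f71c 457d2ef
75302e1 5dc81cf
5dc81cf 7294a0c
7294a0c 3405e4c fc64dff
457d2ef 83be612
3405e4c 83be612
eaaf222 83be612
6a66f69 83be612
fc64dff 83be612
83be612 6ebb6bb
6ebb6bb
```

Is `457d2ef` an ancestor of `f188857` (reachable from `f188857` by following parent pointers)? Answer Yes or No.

Yes

Ancestors of f188857 (commits reachable by following parents): {457d2ef, 483f71c, 6ebb6bb, 83be612, f188857}.
457d2ef is in that set, so it is an ancestor of f188857.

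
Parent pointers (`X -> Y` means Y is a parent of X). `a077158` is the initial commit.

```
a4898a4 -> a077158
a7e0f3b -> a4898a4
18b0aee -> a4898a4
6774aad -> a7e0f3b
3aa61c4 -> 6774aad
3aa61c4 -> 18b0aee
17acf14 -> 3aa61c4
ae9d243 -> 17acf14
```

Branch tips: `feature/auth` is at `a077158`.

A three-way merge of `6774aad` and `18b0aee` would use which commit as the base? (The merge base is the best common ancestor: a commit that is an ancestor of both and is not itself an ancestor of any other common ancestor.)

a4898a4

Ancestors of 6774aad: {6774aad, a077158, a4898a4, a7e0f3b}.
Ancestors of 18b0aee: {18b0aee, a077158, a4898a4}.
Common ancestors: {a077158, a4898a4}.
Among these, a4898a4 is not an ancestor of any other common ancestor — it is the merge base.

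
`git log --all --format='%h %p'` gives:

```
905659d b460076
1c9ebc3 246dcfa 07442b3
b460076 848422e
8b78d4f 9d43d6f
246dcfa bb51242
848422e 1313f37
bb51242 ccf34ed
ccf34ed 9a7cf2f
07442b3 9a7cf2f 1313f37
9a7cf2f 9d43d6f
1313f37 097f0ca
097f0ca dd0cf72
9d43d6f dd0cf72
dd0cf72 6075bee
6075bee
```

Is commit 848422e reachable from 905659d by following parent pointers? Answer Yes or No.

Ancestors of 905659d (commits reachable by following parents): {097f0ca, 1313f37, 6075bee, 848422e, 905659d, b460076, dd0cf72}.
848422e is in that set, so it is an ancestor of 905659d.

Yes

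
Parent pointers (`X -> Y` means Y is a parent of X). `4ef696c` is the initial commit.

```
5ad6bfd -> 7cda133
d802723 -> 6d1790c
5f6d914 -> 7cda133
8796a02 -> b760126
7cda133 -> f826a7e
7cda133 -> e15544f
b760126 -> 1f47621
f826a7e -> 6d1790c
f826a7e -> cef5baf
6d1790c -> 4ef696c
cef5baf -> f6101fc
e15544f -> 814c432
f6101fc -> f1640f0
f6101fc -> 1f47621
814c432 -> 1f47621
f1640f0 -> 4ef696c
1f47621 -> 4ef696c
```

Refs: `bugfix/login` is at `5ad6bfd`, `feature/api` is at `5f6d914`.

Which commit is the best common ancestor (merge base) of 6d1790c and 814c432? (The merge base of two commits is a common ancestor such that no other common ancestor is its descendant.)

Ancestors of 6d1790c: {4ef696c, 6d1790c}.
Ancestors of 814c432: {1f47621, 4ef696c, 814c432}.
Common ancestors: {4ef696c}.
The only common ancestor is 4ef696c, so it is the merge base.

4ef696c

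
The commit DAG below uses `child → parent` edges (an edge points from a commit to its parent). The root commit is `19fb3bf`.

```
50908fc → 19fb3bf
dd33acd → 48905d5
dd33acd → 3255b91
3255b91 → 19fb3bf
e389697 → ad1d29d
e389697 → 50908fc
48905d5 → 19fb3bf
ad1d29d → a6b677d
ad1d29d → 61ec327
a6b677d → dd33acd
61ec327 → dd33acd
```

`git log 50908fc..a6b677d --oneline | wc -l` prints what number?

Reachable from a6b677d: {19fb3bf, 3255b91, 48905d5, a6b677d, dd33acd}.
Reachable from 50908fc: {19fb3bf, 50908fc}.
In a6b677d's history but not 50908fc's: {3255b91, 48905d5, a6b677d, dd33acd} — 4 commits.

4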